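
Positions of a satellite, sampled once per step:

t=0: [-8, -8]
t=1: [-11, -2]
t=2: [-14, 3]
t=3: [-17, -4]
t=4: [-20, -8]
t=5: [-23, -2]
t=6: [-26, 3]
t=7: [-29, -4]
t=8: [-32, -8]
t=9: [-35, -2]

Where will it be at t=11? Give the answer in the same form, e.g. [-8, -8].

[-41, -4]

First: linear, -3 per step → -41 at step 11.
Second: cycles through -8, -2, 3, -4 every 4 steps. Step 11 lands at position 3 of the cycle → -4.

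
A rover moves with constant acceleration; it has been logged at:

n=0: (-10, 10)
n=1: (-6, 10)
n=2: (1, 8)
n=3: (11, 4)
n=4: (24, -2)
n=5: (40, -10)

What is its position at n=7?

(81, -32)

Taking differences between consecutive positions: (+4, +0), (+7, -2), (+10, -4), (+13, -6), (+16, -8). These grow by (+3, -2) each step.
step 6: (40, -10) + (+19, -10) → (59, -20)
step 7: (59, -20) + (+22, -12) → (81, -32)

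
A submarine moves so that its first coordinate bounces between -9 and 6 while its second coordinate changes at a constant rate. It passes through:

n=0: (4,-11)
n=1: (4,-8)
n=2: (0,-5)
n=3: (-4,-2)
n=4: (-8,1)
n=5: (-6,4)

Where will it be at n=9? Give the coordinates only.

(2,16)

The first coordinate reflects between -9 and 6, moving 4 per step.
  step 6: -6 → -2
  step 7: -2 → 2
  step 8: 2 → 6
  step 9: 6 → 2
The second coordinate changes by +3 each step: at step 9 it is 16.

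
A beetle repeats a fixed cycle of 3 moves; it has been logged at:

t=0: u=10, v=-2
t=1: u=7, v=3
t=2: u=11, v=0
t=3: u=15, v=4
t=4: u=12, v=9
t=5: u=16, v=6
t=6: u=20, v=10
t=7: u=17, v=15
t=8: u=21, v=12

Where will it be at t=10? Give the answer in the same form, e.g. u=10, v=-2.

The moves between consecutive positions are (-3,+5), (+4,-3), (+4,+4), (-3,+5), (+4,-3), (+4,+4), (-3,+5), (+4,-3); they repeat the 3-cycle [(-3,+5), (+4,-3), (+4,+4)].
step 9: apply (+4,+4) → u=25, v=16
step 10: apply (-3,+5) → u=22, v=21

u=22, v=21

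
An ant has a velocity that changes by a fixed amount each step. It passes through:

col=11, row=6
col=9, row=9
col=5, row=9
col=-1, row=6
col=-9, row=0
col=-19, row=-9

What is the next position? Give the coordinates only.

col=-31, row=-21

First differences are (-2,+3), (-4,+0), (-6,-3), (-8,-6), (-10,-9); their common second difference is (-2,-3) (constant acceleration).
step 6: col=-19, row=-9 + (-12,-12) → col=-31, row=-21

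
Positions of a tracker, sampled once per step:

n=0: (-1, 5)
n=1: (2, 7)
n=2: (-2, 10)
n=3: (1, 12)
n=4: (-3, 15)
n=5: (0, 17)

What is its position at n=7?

The moves between consecutive positions are (+3, +2), (-4, +3), (+3, +2), (-4, +3), (+3, +2); they repeat the 2-cycle [(+3, +2), (-4, +3)].
step 6: apply (-4, +3) → (-4, 20)
step 7: apply (+3, +2) → (-1, 22)

(-1, 22)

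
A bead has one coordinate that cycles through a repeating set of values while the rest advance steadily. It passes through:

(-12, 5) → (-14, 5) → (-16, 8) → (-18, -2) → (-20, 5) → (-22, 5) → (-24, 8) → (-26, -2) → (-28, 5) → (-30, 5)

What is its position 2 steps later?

First: linear, -2 per step → -34 at step 11.
Second: cycles through 5, 5, 8, -2 every 4 steps. Step 11 lands at position 3 of the cycle → -2.

(-34, -2)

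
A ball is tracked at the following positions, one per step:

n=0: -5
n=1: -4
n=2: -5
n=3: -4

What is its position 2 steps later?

-4

The jumps are +1, -1, +1 — a geometric progression with ratio -1.
step 4: -4 − 1 → -5
step 5: -5 + 1 → -4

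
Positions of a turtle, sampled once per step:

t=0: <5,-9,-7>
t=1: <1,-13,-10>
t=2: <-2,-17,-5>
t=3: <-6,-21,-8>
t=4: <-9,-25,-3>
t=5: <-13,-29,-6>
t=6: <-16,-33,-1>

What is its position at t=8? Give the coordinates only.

The moves between consecutive positions are <-4,-4,-3>, <-3,-4,+5>, <-4,-4,-3>, <-3,-4,+5>, <-4,-4,-3>, <-3,-4,+5>; they repeat the 2-cycle [<-4,-4,-3>, <-3,-4,+5>].
step 7: apply <-4,-4,-3> → <-20,-37,-4>
step 8: apply <-3,-4,+5> → <-23,-41,1>

<-23,-41,1>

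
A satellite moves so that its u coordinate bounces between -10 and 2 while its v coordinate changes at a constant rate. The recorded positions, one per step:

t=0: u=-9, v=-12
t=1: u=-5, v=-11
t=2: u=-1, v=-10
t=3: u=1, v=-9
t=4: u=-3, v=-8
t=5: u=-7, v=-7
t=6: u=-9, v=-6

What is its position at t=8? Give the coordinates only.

The u coordinate travels 4 per step and bounces off the walls at -10 and 2.
  step 7: -9 → -5
  step 8: -5 → -1
The v coordinate changes by +1 each step: at step 8 it is -4.

u=-1, v=-4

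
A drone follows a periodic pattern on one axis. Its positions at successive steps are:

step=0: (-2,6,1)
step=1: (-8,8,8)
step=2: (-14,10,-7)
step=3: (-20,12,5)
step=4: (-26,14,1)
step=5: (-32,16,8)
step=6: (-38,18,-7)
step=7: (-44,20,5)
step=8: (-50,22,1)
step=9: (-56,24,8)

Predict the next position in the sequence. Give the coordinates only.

(-62,26,-7)

The first coordinate changes by -6 each step, so at step 10 it is -2 + 10·(-6) = -62.
The second coordinate changes by +2 each step, so at step 10 it is 6 + 10·(2) = 26.
The third coordinate repeats the cycle [1, 8, -7, 5] with period 4; step 10 mod 4 = 2, giving -7.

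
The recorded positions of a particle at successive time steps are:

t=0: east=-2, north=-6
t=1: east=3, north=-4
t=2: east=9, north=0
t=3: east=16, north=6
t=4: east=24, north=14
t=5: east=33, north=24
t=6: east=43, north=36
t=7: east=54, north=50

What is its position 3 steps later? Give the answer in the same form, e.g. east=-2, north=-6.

Successive displacements: (+5,+2), (+6,+4), (+7,+6), (+8,+8), (+9,+10), (+10,+12), (+11,+14) — each changes by (+1,+2).
step 8: east=54, north=50 + (+12,+16) → east=66, north=66
step 9: east=66, north=66 + (+13,+18) → east=79, north=84
step 10: east=79, north=84 + (+14,+20) → east=93, north=104

east=93, north=104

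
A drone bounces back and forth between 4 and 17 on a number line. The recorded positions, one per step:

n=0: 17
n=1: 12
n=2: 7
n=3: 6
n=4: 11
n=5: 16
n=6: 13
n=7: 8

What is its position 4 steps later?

14

The value reflects between 4 and 17, moving 5 per step.
  step 8: 8 → 5
  step 9: 5 → 10
  step 10: 10 → 15
  step 11: 15 → 14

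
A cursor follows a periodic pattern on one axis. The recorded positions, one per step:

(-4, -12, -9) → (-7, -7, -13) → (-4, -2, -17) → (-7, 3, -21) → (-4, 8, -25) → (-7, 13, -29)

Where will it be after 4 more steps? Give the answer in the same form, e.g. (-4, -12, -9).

First: cycles through -4, -7 every 2 steps. Step 9 lands at position 1 of the cycle → -7.
Second: linear, +5 per step → 33 at step 9.
Third: linear, -4 per step → -45 at step 9.

(-7, 33, -45)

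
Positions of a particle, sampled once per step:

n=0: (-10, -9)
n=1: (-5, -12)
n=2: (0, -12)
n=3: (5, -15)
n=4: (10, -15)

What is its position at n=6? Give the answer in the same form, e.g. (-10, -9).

(20, -18)

The moves between consecutive positions are (+5, -3), (+5, +0), (+5, -3), (+5, +0); they repeat the 2-cycle [(+5, -3), (+5, +0)].
step 5: apply (+5, -3) → (15, -18)
step 6: apply (+5, +0) → (20, -18)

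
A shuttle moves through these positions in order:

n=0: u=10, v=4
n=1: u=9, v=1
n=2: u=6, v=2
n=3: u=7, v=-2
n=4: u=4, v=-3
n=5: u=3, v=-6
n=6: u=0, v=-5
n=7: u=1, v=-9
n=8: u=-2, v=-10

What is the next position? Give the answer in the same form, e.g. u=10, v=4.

The moves between consecutive positions are (-1,-3), (-3,+1), (+1,-4), (-3,-1), (-1,-3), (-3,+1), (+1,-4), (-3,-1); they repeat the 4-cycle [(-1,-3), (-3,+1), (+1,-4), (-3,-1)].
step 9: apply (-1,-3) → u=-3, v=-13

u=-3, v=-13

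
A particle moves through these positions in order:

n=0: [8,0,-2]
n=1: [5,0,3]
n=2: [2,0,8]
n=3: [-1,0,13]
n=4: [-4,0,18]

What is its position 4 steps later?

The position changes by [-3,+0,+5] every step.
step 5: [-4,0,18] + [-3,+0,+5] → [-7,0,23]
step 6: [-7,0,23] + [-3,+0,+5] → [-10,0,28]
step 7: [-10,0,28] + [-3,+0,+5] → [-13,0,33]
step 8: [-13,0,33] + [-3,+0,+5] → [-16,0,38]

[-16,0,38]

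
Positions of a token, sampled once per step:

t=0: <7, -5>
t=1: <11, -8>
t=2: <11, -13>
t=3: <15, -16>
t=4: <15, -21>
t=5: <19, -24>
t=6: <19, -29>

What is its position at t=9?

Step-to-step displacements: <+4, -3>, <+0, -5>, <+4, -3>, <+0, -5>, <+4, -3>, <+0, -5> — a repeating cycle of length 2.
step 7: apply <+4, -3> → <23, -32>
step 8: apply <+0, -5> → <23, -37>
step 9: apply <+4, -3> → <27, -40>

<27, -40>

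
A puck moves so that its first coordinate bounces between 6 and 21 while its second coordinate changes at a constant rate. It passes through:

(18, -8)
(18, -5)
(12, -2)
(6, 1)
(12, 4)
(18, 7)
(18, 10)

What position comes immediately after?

(12, 13)

The first coordinate reflects between 6 and 21, moving 6 per step.
  step 7: 18 → 12
The second coordinate changes by +3 each step: at step 7 it is 13.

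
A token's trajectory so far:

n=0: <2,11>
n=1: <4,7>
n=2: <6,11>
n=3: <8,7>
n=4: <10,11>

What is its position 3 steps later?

<16,7>

Differencing gives <+2,-4>, <+2,+4>, <+2,-4>, <+2,+4>. This is the pattern <+2,-4>, <+2,+4> repeated.
step 5: apply <+2,-4> → <12,7>
step 6: apply <+2,+4> → <14,11>
step 7: apply <+2,-4> → <16,7>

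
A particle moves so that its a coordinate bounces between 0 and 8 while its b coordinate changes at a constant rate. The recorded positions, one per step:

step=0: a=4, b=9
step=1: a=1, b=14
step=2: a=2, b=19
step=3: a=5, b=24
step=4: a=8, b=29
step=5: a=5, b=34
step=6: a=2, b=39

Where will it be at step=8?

a=4, b=49

The a coordinate travels 3 per step and bounces off the walls at 0 and 8.
  step 7: 2 → 1
  step 8: 1 → 4
The b coordinate changes by +5 each step: at step 8 it is 49.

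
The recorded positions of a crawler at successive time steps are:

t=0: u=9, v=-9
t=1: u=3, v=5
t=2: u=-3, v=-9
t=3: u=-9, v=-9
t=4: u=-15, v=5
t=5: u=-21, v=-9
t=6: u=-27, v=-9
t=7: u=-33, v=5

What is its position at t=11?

The u coordinate changes by -6 each step, so at step 11 it is 9 + 11·(-6) = -57.
The v coordinate repeats the cycle [-9, 5, -9] with period 3; step 11 mod 3 = 2, giving -9.

u=-57, v=-9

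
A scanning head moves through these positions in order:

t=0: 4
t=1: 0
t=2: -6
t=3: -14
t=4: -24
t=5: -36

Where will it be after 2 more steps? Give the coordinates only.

-66

Successive displacements: -4, -6, -8, -10, -12 — each changes by -2.
step 6: -36 − 14 → -50
step 7: -50 − 16 → -66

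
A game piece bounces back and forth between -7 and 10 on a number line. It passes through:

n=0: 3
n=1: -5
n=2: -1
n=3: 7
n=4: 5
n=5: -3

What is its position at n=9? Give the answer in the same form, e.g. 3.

The value reflects between -7 and 10, moving 8 per step.
  step 6: -3 → -3
  step 7: -3 → 5
  step 8: 5 → 7
  step 9: 7 → -1

-1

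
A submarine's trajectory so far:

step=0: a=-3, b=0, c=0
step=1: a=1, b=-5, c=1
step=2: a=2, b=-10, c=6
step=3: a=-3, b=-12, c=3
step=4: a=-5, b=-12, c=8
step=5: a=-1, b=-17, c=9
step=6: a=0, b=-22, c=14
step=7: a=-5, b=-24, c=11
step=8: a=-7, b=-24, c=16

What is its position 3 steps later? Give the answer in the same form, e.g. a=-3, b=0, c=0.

a=-7, b=-36, c=19

Step-to-step displacements: (+4, -5, +1), (+1, -5, +5), (-5, -2, -3), (-2, +0, +5), (+4, -5, +1), (+1, -5, +5), (-5, -2, -3), (-2, +0, +5) — a repeating cycle of length 4.
step 9: apply (+4, -5, +1) → a=-3, b=-29, c=17
step 10: apply (+1, -5, +5) → a=-2, b=-34, c=22
step 11: apply (-5, -2, -3) → a=-7, b=-36, c=19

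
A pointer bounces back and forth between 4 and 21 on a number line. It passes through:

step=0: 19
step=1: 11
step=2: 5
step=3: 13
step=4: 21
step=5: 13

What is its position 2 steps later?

The value reflects between 4 and 21, moving 8 per step.
  step 6: 13 → 5
  step 7: 5 → 11

11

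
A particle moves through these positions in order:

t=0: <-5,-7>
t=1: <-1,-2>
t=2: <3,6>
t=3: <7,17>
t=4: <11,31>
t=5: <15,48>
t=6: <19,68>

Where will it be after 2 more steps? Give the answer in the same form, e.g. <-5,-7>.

Successive displacements: <+4,+5>, <+4,+8>, <+4,+11>, <+4,+14>, <+4,+17>, <+4,+20> — each changes by <+0,+3>.
step 7: <19,68> + <+4,+23> → <23,91>
step 8: <23,91> + <+4,+26> → <27,117>

<27,117>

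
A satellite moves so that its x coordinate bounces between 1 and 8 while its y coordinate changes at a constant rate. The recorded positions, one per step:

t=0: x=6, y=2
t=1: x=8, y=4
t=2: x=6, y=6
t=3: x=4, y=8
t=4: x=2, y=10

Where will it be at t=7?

x=6, y=16

The x coordinate reflects between 1 and 8, moving 2 per step.
  step 5: 2 → 2
  step 6: 2 → 4
  step 7: 4 → 6
The y coordinate changes by +2 each step: at step 7 it is 16.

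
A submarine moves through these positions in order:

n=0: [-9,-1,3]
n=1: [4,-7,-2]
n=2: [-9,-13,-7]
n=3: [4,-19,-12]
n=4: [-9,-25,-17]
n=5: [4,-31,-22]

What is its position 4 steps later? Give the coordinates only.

[4,-55,-42]

The first coordinate repeats the cycle [-9, 4] with period 2; step 9 mod 2 = 1, giving 4.
The second coordinate changes by -6 each step, so at step 9 it is -1 + 9·(-6) = -55.
The third coordinate changes by -5 each step, so at step 9 it is 3 + 9·(-5) = -42.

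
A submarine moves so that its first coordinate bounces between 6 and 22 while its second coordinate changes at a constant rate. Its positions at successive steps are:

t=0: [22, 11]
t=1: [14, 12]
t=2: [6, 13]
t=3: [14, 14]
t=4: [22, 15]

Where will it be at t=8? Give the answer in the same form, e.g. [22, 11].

The first coordinate reflects between 6 and 22, moving 8 per step.
  step 5: 22 → 14
  step 6: 14 → 6
  step 7: 6 → 14
  step 8: 14 → 22
The second coordinate changes by +1 each step: at step 8 it is 19.

[22, 19]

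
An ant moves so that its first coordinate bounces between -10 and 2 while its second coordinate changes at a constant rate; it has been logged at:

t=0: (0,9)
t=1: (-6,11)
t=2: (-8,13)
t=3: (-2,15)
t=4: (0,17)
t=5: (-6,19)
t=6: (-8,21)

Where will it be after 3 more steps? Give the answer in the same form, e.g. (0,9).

(-6,27)

The first coordinate reflects between -10 and 2, moving 6 per step.
  step 7: -8 → -2
  step 8: -2 → 0
  step 9: 0 → -6
The second coordinate changes by +2 each step: at step 9 it is 27.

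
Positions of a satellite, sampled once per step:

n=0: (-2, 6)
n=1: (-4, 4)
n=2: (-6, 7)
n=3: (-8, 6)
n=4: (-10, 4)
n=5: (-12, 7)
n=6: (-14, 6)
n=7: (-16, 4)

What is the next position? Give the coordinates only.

(-18, 7)

First: linear, -2 per step → -18 at step 8.
Second: cycles through 6, 4, 7 every 3 steps. Step 8 lands at position 2 of the cycle → 7.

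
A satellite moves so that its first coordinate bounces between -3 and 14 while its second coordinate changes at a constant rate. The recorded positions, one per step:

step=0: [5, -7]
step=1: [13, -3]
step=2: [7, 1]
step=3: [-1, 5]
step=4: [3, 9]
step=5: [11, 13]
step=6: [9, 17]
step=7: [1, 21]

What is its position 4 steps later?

[3, 37]

The first coordinate travels 8 per step and bounces off the walls at -3 and 14.
  step 8: 1 → 1
  step 9: 1 → 9
  step 10: 9 → 11
  step 11: 11 → 3
The second coordinate changes by +4 each step: at step 11 it is 37.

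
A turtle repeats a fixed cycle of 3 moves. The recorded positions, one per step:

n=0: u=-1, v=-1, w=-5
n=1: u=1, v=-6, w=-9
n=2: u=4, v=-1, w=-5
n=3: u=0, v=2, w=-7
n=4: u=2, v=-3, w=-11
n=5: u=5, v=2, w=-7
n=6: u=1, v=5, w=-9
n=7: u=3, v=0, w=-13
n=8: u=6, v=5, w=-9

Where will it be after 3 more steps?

Differencing gives (+2, -5, -4), (+3, +5, +4), (-4, +3, -2), (+2, -5, -4), (+3, +5, +4), (-4, +3, -2), (+2, -5, -4), (+3, +5, +4). This is the pattern (+2, -5, -4), (+3, +5, +4), (-4, +3, -2) repeated.
step 9: apply (-4, +3, -2) → u=2, v=8, w=-11
step 10: apply (+2, -5, -4) → u=4, v=3, w=-15
step 11: apply (+3, +5, +4) → u=7, v=8, w=-11

u=7, v=8, w=-11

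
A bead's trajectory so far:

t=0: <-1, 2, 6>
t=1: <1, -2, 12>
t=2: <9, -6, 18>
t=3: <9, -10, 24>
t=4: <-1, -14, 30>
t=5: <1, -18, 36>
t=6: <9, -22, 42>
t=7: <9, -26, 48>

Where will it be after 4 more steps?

First: cycles through -1, 1, 9, 9 every 4 steps. Step 11 lands at position 3 of the cycle → 9.
Second: linear, -4 per step → -42 at step 11.
Third: linear, +6 per step → 72 at step 11.

<9, -42, 72>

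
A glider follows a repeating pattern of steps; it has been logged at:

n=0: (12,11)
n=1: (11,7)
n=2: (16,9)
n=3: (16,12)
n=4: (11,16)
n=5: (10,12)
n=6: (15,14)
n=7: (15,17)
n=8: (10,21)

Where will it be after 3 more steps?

(14,22)

The moves between consecutive positions are (-1,-4), (+5,+2), (+0,+3), (-5,+4), (-1,-4), (+5,+2), (+0,+3), (-5,+4); they repeat the 4-cycle [(-1,-4), (+5,+2), (+0,+3), (-5,+4)].
step 9: apply (-1,-4) → (9,17)
step 10: apply (+5,+2) → (14,19)
step 11: apply (+0,+3) → (14,22)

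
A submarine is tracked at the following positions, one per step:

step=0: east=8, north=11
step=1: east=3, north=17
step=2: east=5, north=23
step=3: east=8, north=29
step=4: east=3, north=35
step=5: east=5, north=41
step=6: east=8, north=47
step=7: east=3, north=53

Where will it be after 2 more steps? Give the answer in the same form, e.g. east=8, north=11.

east=8, north=65

The east coordinate repeats the cycle [8, 3, 5] with period 3; step 9 mod 3 = 0, giving 8.
The north coordinate changes by +6 each step, so at step 9 it is 11 + 9·(6) = 65.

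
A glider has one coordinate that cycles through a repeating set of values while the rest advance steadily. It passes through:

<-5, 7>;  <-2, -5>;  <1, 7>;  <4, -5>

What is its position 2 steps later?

The first coordinate changes by +3 each step, so at step 5 it is -5 + 5·(3) = 10.
The second coordinate repeats the cycle [7, -5] with period 2; step 5 mod 2 = 1, giving -5.

<10, -5>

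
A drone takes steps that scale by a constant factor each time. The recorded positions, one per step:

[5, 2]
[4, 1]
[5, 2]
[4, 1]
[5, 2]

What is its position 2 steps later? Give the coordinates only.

[5, 2]

The jumps are [-1, -1], [+1, +1], [-1, -1], [+1, +1] — a geometric progression with ratio -1.
step 5: [5, 2] + [-1, -1] → [4, 1]
step 6: [4, 1] + [+1, +1] → [5, 2]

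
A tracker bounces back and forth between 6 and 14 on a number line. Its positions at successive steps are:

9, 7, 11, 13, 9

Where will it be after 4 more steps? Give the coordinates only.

9

The value travels 4 per step and bounces off the walls at 6 and 14.
  step 5: 9 → 7
  step 6: 7 → 11
  step 7: 11 → 13
  step 8: 13 → 9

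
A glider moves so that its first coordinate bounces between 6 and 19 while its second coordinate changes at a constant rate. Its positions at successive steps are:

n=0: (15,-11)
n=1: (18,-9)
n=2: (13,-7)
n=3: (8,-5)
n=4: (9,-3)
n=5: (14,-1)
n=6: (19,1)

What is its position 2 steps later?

The first coordinate travels 5 per step and bounces off the walls at 6 and 19.
  step 7: 19 → 14
  step 8: 14 → 9
The second coordinate changes by +2 each step: at step 8 it is 5.

(9,5)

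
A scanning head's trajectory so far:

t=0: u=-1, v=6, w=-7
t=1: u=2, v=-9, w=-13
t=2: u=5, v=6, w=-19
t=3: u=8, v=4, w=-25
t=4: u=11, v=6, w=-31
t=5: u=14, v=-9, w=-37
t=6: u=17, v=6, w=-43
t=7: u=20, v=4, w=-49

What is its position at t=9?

The u coordinate changes by +3 each step, so at step 9 it is -1 + 9·(3) = 26.
The v coordinate repeats the cycle [6, -9, 6, 4] with period 4; step 9 mod 4 = 1, giving -9.
The w coordinate changes by -6 each step, so at step 9 it is -7 + 9·(-6) = -61.

u=26, v=-9, w=-61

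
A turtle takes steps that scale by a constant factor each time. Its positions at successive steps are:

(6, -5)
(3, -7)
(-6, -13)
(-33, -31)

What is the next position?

The jumps are (-3, -2), (-9, -6), (-27, -18) — a geometric progression with ratio 3.
step 4: (-33, -31) + (-81, -54) → (-114, -85)

(-114, -85)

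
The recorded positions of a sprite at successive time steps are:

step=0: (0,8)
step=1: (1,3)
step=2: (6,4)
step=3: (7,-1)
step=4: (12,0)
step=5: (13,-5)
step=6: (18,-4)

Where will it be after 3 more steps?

The moves between consecutive positions are (+1,-5), (+5,+1), (+1,-5), (+5,+1), (+1,-5), (+5,+1); they repeat the 2-cycle [(+1,-5), (+5,+1)].
step 7: apply (+1,-5) → (19,-9)
step 8: apply (+5,+1) → (24,-8)
step 9: apply (+1,-5) → (25,-13)

(25,-13)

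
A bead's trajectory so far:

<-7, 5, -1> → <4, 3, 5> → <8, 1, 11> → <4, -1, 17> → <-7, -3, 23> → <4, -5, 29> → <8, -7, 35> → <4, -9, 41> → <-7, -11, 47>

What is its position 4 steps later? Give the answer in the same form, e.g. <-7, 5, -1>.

<-7, -19, 71>

The first coordinate repeats the cycle [-7, 4, 8, 4] with period 4; step 12 mod 4 = 0, giving -7.
The second coordinate changes by -2 each step, so at step 12 it is 5 + 12·(-2) = -19.
The third coordinate changes by +6 each step, so at step 12 it is -1 + 12·(6) = 71.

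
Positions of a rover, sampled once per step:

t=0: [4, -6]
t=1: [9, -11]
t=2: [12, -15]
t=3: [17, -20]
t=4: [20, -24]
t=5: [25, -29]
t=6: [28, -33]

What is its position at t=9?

[41, -47]

The moves between consecutive positions are [+5, -5], [+3, -4], [+5, -5], [+3, -4], [+5, -5], [+3, -4]; they repeat the 2-cycle [[+5, -5], [+3, -4]].
step 7: apply [+5, -5] → [33, -38]
step 8: apply [+3, -4] → [36, -42]
step 9: apply [+5, -5] → [41, -47]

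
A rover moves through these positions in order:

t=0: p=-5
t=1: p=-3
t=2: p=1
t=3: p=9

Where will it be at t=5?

Consecutive displacements +2, +4, +8 scale by a factor of 2 each step.
step 4: 9 + 16 → p=25
step 5: 25 + 32 → p=57

p=57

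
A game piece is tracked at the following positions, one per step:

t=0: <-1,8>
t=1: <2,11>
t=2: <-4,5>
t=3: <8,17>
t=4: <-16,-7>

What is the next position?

<32,41>

Step-to-step displacements: <+3,+3>, <-6,-6>, <+12,+12>, <-24,-24>; each is -2× the previous.
step 5: <-16,-7> + <+48,+48> → <32,41>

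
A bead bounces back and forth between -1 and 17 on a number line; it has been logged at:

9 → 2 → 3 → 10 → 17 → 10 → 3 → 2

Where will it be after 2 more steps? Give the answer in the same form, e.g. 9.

16

The value reflects between -1 and 17, moving 7 per step.
  step 8: 2 → 9
  step 9: 9 → 16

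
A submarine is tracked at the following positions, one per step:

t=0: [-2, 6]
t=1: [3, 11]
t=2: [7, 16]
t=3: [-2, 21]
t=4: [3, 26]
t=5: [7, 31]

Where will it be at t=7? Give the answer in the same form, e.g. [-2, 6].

[3, 41]

The first coordinate repeats the cycle [-2, 3, 7] with period 3; step 7 mod 3 = 1, giving 3.
The second coordinate changes by +5 each step, so at step 7 it is 6 + 7·(5) = 41.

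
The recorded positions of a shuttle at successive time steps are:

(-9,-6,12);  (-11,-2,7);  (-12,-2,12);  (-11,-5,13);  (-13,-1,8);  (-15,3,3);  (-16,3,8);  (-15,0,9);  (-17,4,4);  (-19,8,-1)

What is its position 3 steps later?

(-21,9,0)

The moves between consecutive positions are (-2,+4,-5), (-1,+0,+5), (+1,-3,+1), (-2,+4,-5), (-2,+4,-5), (-1,+0,+5), (+1,-3,+1), (-2,+4,-5), (-2,+4,-5); they repeat the 4-cycle [(-2,+4,-5), (-1,+0,+5), (+1,-3,+1), (-2,+4,-5)].
step 10: apply (-1,+0,+5) → (-20,8,4)
step 11: apply (+1,-3,+1) → (-19,5,5)
step 12: apply (-2,+4,-5) → (-21,9,0)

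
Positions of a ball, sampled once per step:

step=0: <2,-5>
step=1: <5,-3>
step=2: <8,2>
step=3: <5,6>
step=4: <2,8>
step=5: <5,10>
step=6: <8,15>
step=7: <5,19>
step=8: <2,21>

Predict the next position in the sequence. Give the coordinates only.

<5,23>

Step-to-step displacements: <+3,+2>, <+3,+5>, <-3,+4>, <-3,+2>, <+3,+2>, <+3,+5>, <-3,+4>, <-3,+2> — a repeating cycle of length 4.
step 9: apply <+3,+2> → <5,23>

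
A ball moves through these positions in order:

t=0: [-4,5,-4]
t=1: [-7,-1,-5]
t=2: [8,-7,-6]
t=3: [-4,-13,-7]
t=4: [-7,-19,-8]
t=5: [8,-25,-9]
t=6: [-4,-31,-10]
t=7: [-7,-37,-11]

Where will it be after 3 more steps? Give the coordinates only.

The first coordinate repeats the cycle [-4, -7, 8] with period 3; step 10 mod 3 = 1, giving -7.
The second coordinate changes by -6 each step, so at step 10 it is 5 + 10·(-6) = -55.
The third coordinate changes by -1 each step, so at step 10 it is -4 + 10·(-1) = -14.

[-7,-55,-14]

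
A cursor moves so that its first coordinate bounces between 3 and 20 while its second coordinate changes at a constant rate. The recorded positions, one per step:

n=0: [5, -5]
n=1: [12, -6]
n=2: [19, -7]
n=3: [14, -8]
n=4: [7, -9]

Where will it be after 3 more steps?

The first coordinate travels 7 per step and bounces off the walls at 3 and 20.
  step 5: 7 → 6
  step 6: 6 → 13
  step 7: 13 → 20
The second coordinate changes by -1 each step: at step 7 it is -12.

[20, -12]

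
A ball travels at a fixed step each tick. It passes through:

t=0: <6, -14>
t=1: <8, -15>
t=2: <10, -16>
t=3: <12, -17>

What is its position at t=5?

The position changes by <+2, -1> every step.
step 4: <12, -17> + <+2, -1> → <14, -18>
step 5: <14, -18> + <+2, -1> → <16, -19>

<16, -19>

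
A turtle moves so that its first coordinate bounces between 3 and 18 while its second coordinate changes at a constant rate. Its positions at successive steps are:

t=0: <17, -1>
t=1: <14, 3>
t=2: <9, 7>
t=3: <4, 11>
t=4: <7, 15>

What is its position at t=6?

The first coordinate travels 5 per step and bounces off the walls at 3 and 18.
  step 5: 7 → 12
  step 6: 12 → 17
The second coordinate changes by +4 each step: at step 6 it is 23.

<17, 23>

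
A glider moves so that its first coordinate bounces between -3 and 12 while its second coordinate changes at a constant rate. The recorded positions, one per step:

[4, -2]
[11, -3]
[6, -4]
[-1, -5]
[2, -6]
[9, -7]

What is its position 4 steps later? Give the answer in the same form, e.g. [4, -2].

The first coordinate travels 7 per step and bounces off the walls at -3 and 12.
  step 6: 9 → 8
  step 7: 8 → 1
  step 8: 1 → 0
  step 9: 0 → 7
The second coordinate changes by -1 each step: at step 9 it is -11.

[7, -11]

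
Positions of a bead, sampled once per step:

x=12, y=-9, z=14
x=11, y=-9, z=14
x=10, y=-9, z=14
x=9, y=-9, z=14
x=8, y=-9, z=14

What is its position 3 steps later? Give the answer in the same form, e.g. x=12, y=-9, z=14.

Each step adds (-1,+0,+0) to the position.
step 5: x=8, y=-9, z=14 + (-1,+0,+0) → x=7, y=-9, z=14
step 6: x=7, y=-9, z=14 + (-1,+0,+0) → x=6, y=-9, z=14
step 7: x=6, y=-9, z=14 + (-1,+0,+0) → x=5, y=-9, z=14

x=5, y=-9, z=14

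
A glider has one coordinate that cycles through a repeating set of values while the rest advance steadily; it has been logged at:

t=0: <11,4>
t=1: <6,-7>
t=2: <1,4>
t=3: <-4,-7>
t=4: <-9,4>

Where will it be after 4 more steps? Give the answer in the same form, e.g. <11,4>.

The first coordinate changes by -5 each step, so at step 8 it is 11 + 8·(-5) = -29.
The second coordinate repeats the cycle [4, -7] with period 2; step 8 mod 2 = 0, giving 4.

<-29,4>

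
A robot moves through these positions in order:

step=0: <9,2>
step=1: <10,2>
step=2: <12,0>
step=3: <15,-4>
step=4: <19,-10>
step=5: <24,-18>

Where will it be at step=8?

<45,-54>

First differences are <+1,+0>, <+2,-2>, <+3,-4>, <+4,-6>, <+5,-8>; their common second difference is <+1,-2> (constant acceleration).
step 6: <24,-18> + <+6,-10> → <30,-28>
step 7: <30,-28> + <+7,-12> → <37,-40>
step 8: <37,-40> + <+8,-14> → <45,-54>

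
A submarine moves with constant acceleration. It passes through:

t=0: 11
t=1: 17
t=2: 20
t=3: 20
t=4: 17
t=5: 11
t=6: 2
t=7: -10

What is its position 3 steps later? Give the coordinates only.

First differences are +6, +3, +0, -3, -6, -9, -12; their common second difference is -3 (constant acceleration).
step 8: -10 − 15 → -25
step 9: -25 − 18 → -43
step 10: -43 − 21 → -64

-64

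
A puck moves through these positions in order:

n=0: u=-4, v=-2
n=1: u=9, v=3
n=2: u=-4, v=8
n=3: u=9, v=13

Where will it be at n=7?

u=9, v=33

The u coordinate repeats the cycle [-4, 9] with period 2; step 7 mod 2 = 1, giving 9.
The v coordinate changes by +5 each step, so at step 7 it is -2 + 7·(5) = 33.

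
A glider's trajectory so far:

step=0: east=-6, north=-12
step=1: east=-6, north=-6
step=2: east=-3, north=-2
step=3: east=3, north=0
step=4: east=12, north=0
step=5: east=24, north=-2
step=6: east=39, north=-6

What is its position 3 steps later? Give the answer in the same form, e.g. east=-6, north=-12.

east=102, north=-30

First differences are (+0, +6), (+3, +4), (+6, +2), (+9, +0), (+12, -2), (+15, -4); their common second difference is (+3, -2) (constant acceleration).
step 7: east=39, north=-6 + (+18, -6) → east=57, north=-12
step 8: east=57, north=-12 + (+21, -8) → east=78, north=-20
step 9: east=78, north=-20 + (+24, -10) → east=102, north=-30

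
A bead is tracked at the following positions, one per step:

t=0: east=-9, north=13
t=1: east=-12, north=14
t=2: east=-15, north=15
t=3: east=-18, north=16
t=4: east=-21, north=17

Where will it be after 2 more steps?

east=-27, north=19

Constant displacement of (-3, +1) per step.
step 5: east=-21, north=17 + (-3, +1) → east=-24, north=18
step 6: east=-24, north=18 + (-3, +1) → east=-27, north=19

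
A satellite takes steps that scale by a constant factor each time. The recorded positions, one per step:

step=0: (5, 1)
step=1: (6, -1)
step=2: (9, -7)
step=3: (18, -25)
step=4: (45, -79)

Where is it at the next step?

Consecutive displacements (+1, -2), (+3, -6), (+9, -18), (+27, -54) scale by a factor of 3 each step.
step 5: (45, -79) + (+81, -162) → (126, -241)

(126, -241)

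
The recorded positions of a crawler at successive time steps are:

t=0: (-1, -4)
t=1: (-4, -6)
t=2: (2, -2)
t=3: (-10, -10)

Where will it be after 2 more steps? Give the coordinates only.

Step-to-step displacements: (-3, -2), (+6, +4), (-12, -8); each is -2× the previous.
step 4: (-10, -10) + (+24, +16) → (14, 6)
step 5: (14, 6) + (-48, -32) → (-34, -26)

(-34, -26)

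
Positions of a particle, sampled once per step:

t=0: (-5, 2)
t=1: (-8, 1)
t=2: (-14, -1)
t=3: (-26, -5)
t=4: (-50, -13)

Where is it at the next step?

(-98, -29)

Step-to-step displacements: (-3, -1), (-6, -2), (-12, -4), (-24, -8); each is 2× the previous.
step 5: (-50, -13) + (-48, -16) → (-98, -29)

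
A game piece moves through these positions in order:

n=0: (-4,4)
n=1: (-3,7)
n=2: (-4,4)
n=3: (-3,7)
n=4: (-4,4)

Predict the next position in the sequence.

Step-to-step displacements: (+1,+3), (-1,-3), (+1,+3), (-1,-3); each is -1× the previous.
step 5: (-4,4) + (+1,+3) → (-3,7)

(-3,7)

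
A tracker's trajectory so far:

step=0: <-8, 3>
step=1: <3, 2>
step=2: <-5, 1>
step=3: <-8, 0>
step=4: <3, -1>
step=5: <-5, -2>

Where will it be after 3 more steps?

First: cycles through -8, 3, -5 every 3 steps. Step 8 lands at position 2 of the cycle → -5.
Second: linear, -1 per step → -5 at step 8.

<-5, -5>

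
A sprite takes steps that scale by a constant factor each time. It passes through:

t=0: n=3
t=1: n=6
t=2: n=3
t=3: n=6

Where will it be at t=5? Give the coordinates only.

Consecutive displacements +3, -3, +3 scale by a factor of -1 each step.
step 4: 6 − 3 → n=3
step 5: 3 + 3 → n=6

n=6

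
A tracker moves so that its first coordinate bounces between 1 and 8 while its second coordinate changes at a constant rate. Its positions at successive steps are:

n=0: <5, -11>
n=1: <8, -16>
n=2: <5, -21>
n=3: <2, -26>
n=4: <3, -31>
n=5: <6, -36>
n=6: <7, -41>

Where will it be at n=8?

The first coordinate reflects between 1 and 8, moving 3 per step.
  step 7: 7 → 4
  step 8: 4 → 1
The second coordinate changes by -5 each step: at step 8 it is -51.

<1, -51>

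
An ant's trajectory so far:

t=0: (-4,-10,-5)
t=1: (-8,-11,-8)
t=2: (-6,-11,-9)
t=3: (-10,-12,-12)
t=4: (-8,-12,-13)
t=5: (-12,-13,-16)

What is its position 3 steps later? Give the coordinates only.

(-12,-14,-21)

The moves between consecutive positions are (-4,-1,-3), (+2,+0,-1), (-4,-1,-3), (+2,+0,-1), (-4,-1,-3); they repeat the 2-cycle [(-4,-1,-3), (+2,+0,-1)].
step 6: apply (+2,+0,-1) → (-10,-13,-17)
step 7: apply (-4,-1,-3) → (-14,-14,-20)
step 8: apply (+2,+0,-1) → (-12,-14,-21)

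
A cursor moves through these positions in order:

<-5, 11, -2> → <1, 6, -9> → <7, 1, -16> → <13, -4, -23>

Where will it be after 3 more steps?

The position changes by <+6, -5, -7> every step.
step 4: <13, -4, -23> + <+6, -5, -7> → <19, -9, -30>
step 5: <19, -9, -30> + <+6, -5, -7> → <25, -14, -37>
step 6: <25, -14, -37> + <+6, -5, -7> → <31, -19, -44>

<31, -19, -44>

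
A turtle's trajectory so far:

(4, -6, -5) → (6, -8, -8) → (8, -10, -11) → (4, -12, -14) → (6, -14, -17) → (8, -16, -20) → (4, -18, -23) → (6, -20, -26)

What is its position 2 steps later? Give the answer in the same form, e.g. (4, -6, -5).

(4, -24, -32)

First: cycles through 4, 6, 8 every 3 steps. Step 9 lands at position 0 of the cycle → 4.
Second: linear, -2 per step → -24 at step 9.
Third: linear, -3 per step → -32 at step 9.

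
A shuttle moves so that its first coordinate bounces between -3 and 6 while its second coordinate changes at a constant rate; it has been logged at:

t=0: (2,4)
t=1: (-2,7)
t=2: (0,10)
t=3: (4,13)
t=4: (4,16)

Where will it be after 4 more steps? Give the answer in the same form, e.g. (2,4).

The first coordinate reflects between -3 and 6, moving 4 per step.
  step 5: 4 → 0
  step 6: 0 → -2
  step 7: -2 → 2
  step 8: 2 → 6
The second coordinate changes by +3 each step: at step 8 it is 28.

(6,28)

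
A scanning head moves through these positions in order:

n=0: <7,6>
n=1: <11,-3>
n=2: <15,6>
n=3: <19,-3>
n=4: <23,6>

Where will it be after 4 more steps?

First: linear, +4 per step → 39 at step 8.
Second: cycles through 6, -3 every 2 steps. Step 8 lands at position 0 of the cycle → 6.

<39,6>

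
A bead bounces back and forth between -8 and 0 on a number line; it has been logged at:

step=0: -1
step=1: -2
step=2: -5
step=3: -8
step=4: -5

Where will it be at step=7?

-4

The value travels 3 per step and bounces off the walls at -8 and 0.
  step 5: -5 → -2
  step 6: -2 → -1
  step 7: -1 → -4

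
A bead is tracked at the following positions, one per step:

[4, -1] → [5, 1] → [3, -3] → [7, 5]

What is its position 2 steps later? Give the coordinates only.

Consecutive displacements [+1, +2], [-2, -4], [+4, +8] scale by a factor of -2 each step.
step 4: [7, 5] + [-8, -16] → [-1, -11]
step 5: [-1, -11] + [+16, +32] → [15, 21]

[15, 21]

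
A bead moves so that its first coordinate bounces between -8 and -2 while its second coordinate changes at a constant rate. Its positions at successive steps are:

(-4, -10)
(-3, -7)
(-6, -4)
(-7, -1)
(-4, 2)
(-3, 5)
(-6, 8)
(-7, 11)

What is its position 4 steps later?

The first coordinate reflects between -8 and -2, moving 3 per step.
  step 8: -7 → -4
  step 9: -4 → -3
  step 10: -3 → -6
  step 11: -6 → -7
The second coordinate changes by +3 each step: at step 11 it is 23.

(-7, 23)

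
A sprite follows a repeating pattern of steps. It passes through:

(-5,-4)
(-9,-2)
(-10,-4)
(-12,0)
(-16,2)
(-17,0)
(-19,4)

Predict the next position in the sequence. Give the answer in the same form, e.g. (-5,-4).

(-23,6)

Differencing gives (-4,+2), (-1,-2), (-2,+4), (-4,+2), (-1,-2), (-2,+4). This is the pattern (-4,+2), (-1,-2), (-2,+4) repeated.
step 7: apply (-4,+2) → (-23,6)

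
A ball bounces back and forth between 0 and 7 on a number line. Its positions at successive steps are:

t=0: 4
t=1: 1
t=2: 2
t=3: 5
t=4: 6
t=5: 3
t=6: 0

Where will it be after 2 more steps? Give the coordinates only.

6

The value travels 3 per step and bounces off the walls at 0 and 7.
  step 7: 0 → 3
  step 8: 3 → 6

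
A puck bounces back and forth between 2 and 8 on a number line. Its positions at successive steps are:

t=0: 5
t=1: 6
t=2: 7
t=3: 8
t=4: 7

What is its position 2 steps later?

5

The value reflects between 2 and 8, moving 1 per step.
  step 5: 7 → 6
  step 6: 6 → 5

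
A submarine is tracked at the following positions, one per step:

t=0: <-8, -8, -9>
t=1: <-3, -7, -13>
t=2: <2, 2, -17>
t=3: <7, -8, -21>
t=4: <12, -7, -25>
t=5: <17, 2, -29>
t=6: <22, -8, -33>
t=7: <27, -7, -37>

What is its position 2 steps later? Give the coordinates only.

The first coordinate changes by +5 each step, so at step 9 it is -8 + 9·(5) = 37.
The second coordinate repeats the cycle [-8, -7, 2] with period 3; step 9 mod 3 = 0, giving -8.
The third coordinate changes by -4 each step, so at step 9 it is -9 + 9·(-4) = -45.

<37, -8, -45>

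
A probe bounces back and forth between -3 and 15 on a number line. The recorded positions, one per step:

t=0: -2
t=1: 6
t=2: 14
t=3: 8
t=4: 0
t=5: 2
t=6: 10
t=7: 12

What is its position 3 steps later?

The value reflects between -3 and 15, moving 8 per step.
  step 8: 12 → 4
  step 9: 4 → -2
  step 10: -2 → 6

6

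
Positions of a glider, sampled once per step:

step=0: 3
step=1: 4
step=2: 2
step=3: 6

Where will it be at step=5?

The jumps are +1, -2, +4 — a geometric progression with ratio -2.
step 4: 6 − 8 → -2
step 5: -2 + 16 → 14

14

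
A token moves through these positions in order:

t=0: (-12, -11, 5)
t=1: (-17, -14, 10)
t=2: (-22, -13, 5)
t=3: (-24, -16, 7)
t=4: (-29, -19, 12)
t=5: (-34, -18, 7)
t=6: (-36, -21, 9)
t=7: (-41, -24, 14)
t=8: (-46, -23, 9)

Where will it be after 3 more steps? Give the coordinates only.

(-58, -28, 11)

Differencing gives (-5, -3, +5), (-5, +1, -5), (-2, -3, +2), (-5, -3, +5), (-5, +1, -5), (-2, -3, +2), (-5, -3, +5), (-5, +1, -5). This is the pattern (-5, -3, +5), (-5, +1, -5), (-2, -3, +2) repeated.
step 9: apply (-2, -3, +2) → (-48, -26, 11)
step 10: apply (-5, -3, +5) → (-53, -29, 16)
step 11: apply (-5, +1, -5) → (-58, -28, 11)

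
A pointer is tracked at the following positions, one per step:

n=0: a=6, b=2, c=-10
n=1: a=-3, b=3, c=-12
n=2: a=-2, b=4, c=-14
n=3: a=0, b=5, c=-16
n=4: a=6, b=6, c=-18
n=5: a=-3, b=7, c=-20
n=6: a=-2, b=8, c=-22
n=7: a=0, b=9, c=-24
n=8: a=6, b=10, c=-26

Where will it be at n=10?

The a coordinate repeats the cycle [6, -3, -2, 0] with period 4; step 10 mod 4 = 2, giving -2.
The b coordinate changes by +1 each step, so at step 10 it is 2 + 10·(1) = 12.
The c coordinate changes by -2 each step, so at step 10 it is -10 + 10·(-2) = -30.

a=-2, b=12, c=-30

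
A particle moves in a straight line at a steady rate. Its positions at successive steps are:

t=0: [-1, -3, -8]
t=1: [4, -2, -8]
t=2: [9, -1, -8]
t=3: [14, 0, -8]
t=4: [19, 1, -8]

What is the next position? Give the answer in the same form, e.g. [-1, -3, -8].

The position changes by [+5, +1, +0] every step.
step 5: [19, 1, -8] + [+5, +1, +0] → [24, 2, -8]

[24, 2, -8]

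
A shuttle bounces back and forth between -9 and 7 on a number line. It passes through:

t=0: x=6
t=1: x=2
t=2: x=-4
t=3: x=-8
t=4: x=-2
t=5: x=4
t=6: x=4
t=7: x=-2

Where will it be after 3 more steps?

x=2

The value reflects between -9 and 7, moving 6 per step.
  step 8: -2 → -8
  step 9: -8 → -4
  step 10: -4 → 2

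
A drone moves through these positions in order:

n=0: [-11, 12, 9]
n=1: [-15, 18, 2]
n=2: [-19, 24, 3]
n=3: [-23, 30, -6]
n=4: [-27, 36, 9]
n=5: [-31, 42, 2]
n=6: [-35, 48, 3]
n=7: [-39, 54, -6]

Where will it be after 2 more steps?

[-47, 66, 2]

The first coordinate changes by -4 each step, so at step 9 it is -11 + 9·(-4) = -47.
The second coordinate changes by +6 each step, so at step 9 it is 12 + 9·(6) = 66.
The third coordinate repeats the cycle [9, 2, 3, -6] with period 4; step 9 mod 4 = 1, giving 2.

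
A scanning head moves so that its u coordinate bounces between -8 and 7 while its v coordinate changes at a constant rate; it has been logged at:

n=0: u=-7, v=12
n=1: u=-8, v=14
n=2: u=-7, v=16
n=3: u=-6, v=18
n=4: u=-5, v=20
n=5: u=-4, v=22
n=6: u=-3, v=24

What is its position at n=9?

The u coordinate reflects between -8 and 7, moving 1 per step.
  step 7: -3 → -2
  step 8: -2 → -1
  step 9: -1 → 0
The v coordinate changes by +2 each step: at step 9 it is 30.

u=0, v=30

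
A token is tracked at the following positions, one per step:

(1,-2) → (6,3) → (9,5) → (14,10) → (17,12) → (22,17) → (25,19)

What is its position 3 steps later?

The moves between consecutive positions are (+5,+5), (+3,+2), (+5,+5), (+3,+2), (+5,+5), (+3,+2); they repeat the 2-cycle [(+5,+5), (+3,+2)].
step 7: apply (+5,+5) → (30,24)
step 8: apply (+3,+2) → (33,26)
step 9: apply (+5,+5) → (38,31)

(38,31)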